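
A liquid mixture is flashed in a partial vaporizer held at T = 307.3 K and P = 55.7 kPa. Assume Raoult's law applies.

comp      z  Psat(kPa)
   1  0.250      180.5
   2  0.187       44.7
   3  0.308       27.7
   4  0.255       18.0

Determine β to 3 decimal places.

β = 0.173

Raoult's law: Kᵢ = Pᵢˢᵃᵗ/P = Pᵢˢᵃᵗ/55.7.
  K_1 = 180.5/55.7 = 3.24057, K_2 = 44.7/55.7 = 0.80251, K_3 = 27.7/55.7 = 0.49731, K_4 = 18.0/55.7 = 0.32316
Let β = V/F and solve Σ zᵢ(Kᵢ−1)/(1+β(Kᵢ−1)) = 0.
Feasibility: ΣzᵢKᵢ = 1.196, Σzᵢ/Kᵢ = 1.719 — both > 1, two phases present.
Newton iteration, β⁰ = 0.42:
  β = 0.420: g = -0.1891, g' = -0.695 → β = 0.148
  β = 0.148: g = 0.0237, g' = -0.951 → β = 0.173
Converged at β = 0.173.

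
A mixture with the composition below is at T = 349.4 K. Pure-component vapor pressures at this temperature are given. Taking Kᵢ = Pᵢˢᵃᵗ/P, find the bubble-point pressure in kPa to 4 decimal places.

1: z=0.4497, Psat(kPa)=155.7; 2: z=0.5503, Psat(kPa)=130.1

At the bubble point ψ → 0, so ΣzᵢKᵢ = 1 with Kᵢ = Pᵢˢᵃᵗ/P ⇒ P = ΣzᵢPᵢˢᵃᵗ.
P = 0.4497·155.7 + 0.5503·130.1 = 141.6123 kPa

Pbub = 141.6123 kPa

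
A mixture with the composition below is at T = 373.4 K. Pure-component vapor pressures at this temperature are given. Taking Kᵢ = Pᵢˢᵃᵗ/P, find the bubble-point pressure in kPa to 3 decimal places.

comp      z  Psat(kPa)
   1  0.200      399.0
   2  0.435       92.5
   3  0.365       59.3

Pbub = 141.682 kPa

At the bubble point ψ → 0, so ΣzᵢKᵢ = 1 with Kᵢ = Pᵢˢᵃᵗ/P ⇒ P = ΣzᵢPᵢˢᵃᵗ.
P = 0.200·399.0 + 0.435·92.5 + 0.365·59.3 = 141.682 kPa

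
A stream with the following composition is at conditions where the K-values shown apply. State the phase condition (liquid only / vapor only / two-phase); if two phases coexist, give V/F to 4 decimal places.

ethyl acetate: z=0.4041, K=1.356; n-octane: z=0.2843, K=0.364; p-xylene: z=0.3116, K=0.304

ΣzᵢKᵢ = 0.7462; Σzᵢ/Kᵢ = 2.1041.
Since ΣzᵢKᵢ < 1 the mixture is below its bubble point — single liquid phase.

liquid only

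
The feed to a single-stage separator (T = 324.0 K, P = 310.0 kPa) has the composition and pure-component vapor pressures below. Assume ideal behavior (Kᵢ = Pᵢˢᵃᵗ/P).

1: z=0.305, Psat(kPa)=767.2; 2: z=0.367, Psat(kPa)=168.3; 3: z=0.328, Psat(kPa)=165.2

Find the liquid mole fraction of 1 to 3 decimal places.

x_1 = 0.238

Raoult's law: Kᵢ = Pᵢˢᵃᵗ/P = Pᵢˢᵃᵗ/310.0.
  K_1 = 767.2/310.0 = 2.47484, K_2 = 168.3/310.0 = 0.54290, K_3 = 165.2/310.0 = 0.53290
Let β = V/F and solve Σ zᵢ(Kᵢ−1)/(1+β(Kᵢ−1)) = 0.
g(0) = ΣzᵢKᵢ − 1 = 0.129 and g(1) = 1 − Σzᵢ/Kᵢ = -0.415, so a root lies in (0, 1).
Newton–Raphson from β = 0.54:
  β = 0.540: g = -0.1772, g' = -0.469 → β = 0.162
  β = 0.162: g = 0.0162, g' = -0.605 → β = 0.189
Converged at β = 0.189.
Compositions from xᵢ = zᵢ/(1+β(Kᵢ−1)), yᵢ = Kᵢxᵢ:
  1: x = 0.238, y = 0.590
  2: x = 0.402, y = 0.218
  3: x = 0.360, y = 0.192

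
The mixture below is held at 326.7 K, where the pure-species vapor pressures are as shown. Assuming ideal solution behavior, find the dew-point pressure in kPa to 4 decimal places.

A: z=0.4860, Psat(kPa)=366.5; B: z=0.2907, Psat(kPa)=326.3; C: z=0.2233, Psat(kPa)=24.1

At the dew point ψ → 1, so Σzᵢ/Kᵢ = 1 with Kᵢ = Pᵢˢᵃᵗ/P ⇒ 1/P = Σzᵢ/Pᵢˢᵃᵗ.
1/P = 0.4860/366.5 + 0.2907/326.3 + 0.2233/24.1 = 0.0114825 ⇒ P = 87.0889 kPa

Pdew = 87.0889 kPa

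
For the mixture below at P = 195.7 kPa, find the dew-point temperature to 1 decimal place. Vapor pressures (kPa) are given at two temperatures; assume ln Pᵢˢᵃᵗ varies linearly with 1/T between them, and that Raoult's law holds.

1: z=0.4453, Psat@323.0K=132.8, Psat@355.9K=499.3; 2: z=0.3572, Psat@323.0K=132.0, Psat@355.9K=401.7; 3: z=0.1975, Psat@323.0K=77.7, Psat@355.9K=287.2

Dew-point temperature: Σzᵢ·P/Pᵢˢᵃᵗ(T) = 1. Interpolate ln Pᵢˢᵃᵗ = aᵢ + bᵢ/T.
  T = 323.0 K: ΣzᵢP/Pᵢˢᵃᵗ = 1.6832
  T = 355.9 K: ΣzᵢP/Pᵢˢᵃᵗ = 0.4831
  T = 339.4 K: ΣzᵢP/Pᵢˢᵃᵗ = 0.8756
  T = 331.2 K: ΣzᵢP/Pᵢˢᵃᵗ = 1.2038
  T = 335.3 K: ΣzᵢP/Pᵢˢᵃᵗ = 1.0246
  T = 337.4 K: ΣzᵢP/Pᵢˢᵃᵗ = 0.9449
Interpolating between 335.3 K and 337.4 K gives T ≈ 335.9 K.

T = 335.9 K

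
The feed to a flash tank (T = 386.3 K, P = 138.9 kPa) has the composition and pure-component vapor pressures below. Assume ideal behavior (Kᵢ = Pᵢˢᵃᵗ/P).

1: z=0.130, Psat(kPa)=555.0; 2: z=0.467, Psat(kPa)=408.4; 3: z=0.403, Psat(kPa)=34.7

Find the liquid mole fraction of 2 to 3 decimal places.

x_2 = 0.215

Raoult's law: Kᵢ = Pᵢˢᵃᵗ/P = Pᵢˢᵃᵗ/138.9.
  K_1 = 555.0/138.9 = 3.99568, K_2 = 408.4/138.9 = 2.94024, K_3 = 34.7/138.9 = 0.24982
Rachford–Rice: g(V/F) = Σ zᵢ(Kᵢ−1)/(1+V/F(Kᵢ−1)) = 0.
Check two-phase: ΣzᵢKᵢ = 1.993 > 1 and Σzᵢ/Kᵢ = 1.805 > 1, so g(0) = 0.993 > 0 and g(1) = -0.805 < 0.
Iterate (Newton) starting at V/F = 0.5:
  V/F = 0.500: g = 0.1320, g' = -1.221 → V/F = 0.608
  V/F = 0.608: g = -0.0023, g' = -1.283 → V/F = 0.606
Converged at V/F = 0.606.
Compositions from xᵢ = zᵢ/(1+V/F(Kᵢ−1)), yᵢ = Kᵢxᵢ:
  1: x = 0.046, y = 0.184
  2: x = 0.215, y = 0.631
  3: x = 0.739, y = 0.185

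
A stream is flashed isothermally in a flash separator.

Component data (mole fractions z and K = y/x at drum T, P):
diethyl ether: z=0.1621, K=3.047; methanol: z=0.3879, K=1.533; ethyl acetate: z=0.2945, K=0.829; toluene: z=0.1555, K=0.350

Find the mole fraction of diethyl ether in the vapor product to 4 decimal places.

Rachford–Rice: g(V/F) = Σ zᵢ(Kᵢ−1)/(1+V/F(Kᵢ−1)) = 0.
Check two-phase: ΣzᵢKᵢ = 1.3871 > 1 and Σzᵢ/Kᵢ = 1.1058 > 1, so g(0) = 0.3871 > 0 and g(1) = -0.1058 < 0.
Iterate (Newton) starting at V/F = 0.45:
  V/F = 0.4500: g = 0.14205, g' = -0.3971 → V/F = 0.8077
  V/F = 0.8077: g = -0.00166, g' = -0.4531 → V/F = 0.8041
Converged at V/F = 0.8041.
Compositions from xᵢ = zᵢ/(1+V/F(Kᵢ−1)), yᵢ = Kᵢxᵢ:
  diethyl ether: x = 0.0613, y = 0.1867
  methanol: x = 0.2715, y = 0.4163
  ethyl acetate: x = 0.3414, y = 0.2831
  toluene: x = 0.3258, y = 0.1140

y_diethyl ether = 0.1867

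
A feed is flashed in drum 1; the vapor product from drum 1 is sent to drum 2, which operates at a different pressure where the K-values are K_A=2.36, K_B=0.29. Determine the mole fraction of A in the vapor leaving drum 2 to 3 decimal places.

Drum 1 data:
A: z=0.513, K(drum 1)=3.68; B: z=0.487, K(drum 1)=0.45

Drum 1:
Let ψ₁ = V/F and solve Σ zᵢ(Kᵢ−1)/(1+ψ₁(Kᵢ−1)) = 0.
Feasibility: ΣzᵢKᵢ = 2.107, Σzᵢ/Kᵢ = 1.222 — both > 1, two phases present.
Binary case is linear: z₁(K₁−1)(1+ψ₁(K₂−1)) + z₂(K₂−1)(1+ψ₁(K₁−1)) = 0
⇒ ψ₁ = [z₁(K₁−1)+z₂(K₂−1)] / [−(K₁−1)(K₂−1)] = 1.1070/1.4740 = 0.751
Drum-1 compositions:
  A: x = 0.170, y = 0.627
  B: x = 0.830, y = 0.373
Drum-2 feed = drum-1 vapor: z₂ = (0.6266, 0.3734).
Drum 2:
Let ψ₂ = V/F and solve Σ zᵢ(Kᵢ−1)/(1+ψ₂(Kᵢ−1)) = 0.
Feasibility: ΣzᵢKᵢ = 1.587, Σzᵢ/Kᵢ = 1.553 — both > 1, two phases present.
Newton iteration, ψ₂⁰ = 0.45:
  ψ₂ = 0.450: g = 0.1391, g' = -0.852 → ψ₂ = 0.613
  ψ₂ = 0.613: g = -0.0048, g' = -0.935 → ψ₂ = 0.608
Converged at ψ₂ = 0.608.
  A: x = 0.343, y = 0.809
  B: x = 0.657, y = 0.191

y_A (drum 2) = 0.809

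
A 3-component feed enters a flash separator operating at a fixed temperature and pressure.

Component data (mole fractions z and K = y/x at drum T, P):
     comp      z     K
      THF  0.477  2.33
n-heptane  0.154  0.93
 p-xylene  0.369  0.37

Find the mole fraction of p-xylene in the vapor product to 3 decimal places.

y_p-xylene = 0.209

Material balance + equilibrium reduce to Σ zᵢ(Kᵢ−1)/(1+ψ(Kᵢ−1)) = 0.
Feasibility: ΣzᵢKᵢ = 1.391, Σzᵢ/Kᵢ = 1.368 — both > 1, two phases present.
Newton iteration, ψ⁰ = 0.61:
  ψ = 0.610: g = -0.0386, g' = -0.644 → ψ = 0.550
  ψ = 0.550: g = -0.0006, g' = -0.625 → ψ = 0.549
Converged at ψ = 0.549.
Compositions from xᵢ = zᵢ/(1+ψ(Kᵢ−1)), yᵢ = Kᵢxᵢ:
  THF: x = 0.276, y = 0.642
  n-heptane: x = 0.160, y = 0.149
  p-xylene: x = 0.564, y = 0.209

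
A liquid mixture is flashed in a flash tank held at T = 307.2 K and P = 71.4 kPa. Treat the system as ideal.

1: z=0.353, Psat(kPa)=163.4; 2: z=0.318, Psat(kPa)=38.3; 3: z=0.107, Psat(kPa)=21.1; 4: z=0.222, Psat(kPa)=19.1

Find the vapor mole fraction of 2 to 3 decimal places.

Raoult's law: Kᵢ = Pᵢˢᵃᵗ/P = Pᵢˢᵃᵗ/71.4.
  K_1 = 163.4/71.4 = 2.28852, K_2 = 38.3/71.4 = 0.53641, K_3 = 21.1/71.4 = 0.29552, K_4 = 19.1/71.4 = 0.26751
Let ψ = V/F and solve Σ zᵢ(Kᵢ−1)/(1+ψ(Kᵢ−1)) = 0.
g(0) = ΣzᵢKᵢ − 1 = 0.069 and g(1) = 1 − Σzᵢ/Kᵢ = -0.939, so a root lies in (0, 1).
Newton iteration, ψ⁰ = 0.5:
  ψ = 0.500: g = -0.2882, g' = -0.756 → ψ = 0.119
  ψ = 0.119: g = -0.0218, g' = -0.724 → ψ = 0.088
  ψ = 0.088: g = 0.0003, g' = -0.743 → ψ = 0.089
Converged at ψ = 0.089.
Compositions from xᵢ = zᵢ/(1+ψ(Kᵢ−1)), yᵢ = Kᵢxᵢ:
  1: x = 0.317, y = 0.725
  2: x = 0.332, y = 0.178
  3: x = 0.114, y = 0.034
  4: x = 0.237, y = 0.064

y_2 = 0.178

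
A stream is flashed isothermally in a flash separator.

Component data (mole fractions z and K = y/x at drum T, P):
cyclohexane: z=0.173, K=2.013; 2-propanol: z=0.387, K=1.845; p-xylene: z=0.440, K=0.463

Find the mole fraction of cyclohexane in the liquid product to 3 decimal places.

Rachford–Rice: g(ψ) = Σ zᵢ(Kᵢ−1)/(1+ψ(Kᵢ−1)) = 0.
Feasibility: ΣzᵢKᵢ = 1.266, Σzᵢ/Kᵢ = 1.246 — both > 1, two phases present.
Newton iteration, ψ⁰ = 0.5:
  ψ = 0.500: g = 0.0232, g' = -0.452 → ψ = 0.551
Converged at ψ = 0.551.
Compositions from xᵢ = zᵢ/(1+ψ(Kᵢ−1)), yᵢ = Kᵢxᵢ:
  cyclohexane: x = 0.111, y = 0.223
  2-propanol: x = 0.264, y = 0.487
  p-xylene: x = 0.625, y = 0.289

x_cyclohexane = 0.111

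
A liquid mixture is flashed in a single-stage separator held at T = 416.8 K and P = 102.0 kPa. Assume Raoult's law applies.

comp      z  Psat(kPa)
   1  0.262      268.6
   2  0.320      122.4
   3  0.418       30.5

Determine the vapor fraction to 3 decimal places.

ψ = 0.264

Raoult's law: Kᵢ = Pᵢˢᵃᵗ/P = Pᵢˢᵃᵗ/102.0.
  K_1 = 268.6/102.0 = 2.63333, K_2 = 122.4/102.0 = 1.20000, K_3 = 30.5/102.0 = 0.29902
Rachford–Rice: g(ψ) = Σ zᵢ(Kᵢ−1)/(1+ψ(Kᵢ−1)) = 0.
Check two-phase: ΣzᵢKᵢ = 1.199 > 1 and Σzᵢ/Kᵢ = 1.764 > 1, so g(0) = 0.199 > 0 and g(1) = -0.764 < 0.
Newton–Raphson from ψ = 0.5:
  ψ = 0.500: g = -0.1574, g' = -0.709 → ψ = 0.278
  ψ = 0.278: g = -0.0091, g' = -0.659 → ψ = 0.264
Converged at ψ = 0.264.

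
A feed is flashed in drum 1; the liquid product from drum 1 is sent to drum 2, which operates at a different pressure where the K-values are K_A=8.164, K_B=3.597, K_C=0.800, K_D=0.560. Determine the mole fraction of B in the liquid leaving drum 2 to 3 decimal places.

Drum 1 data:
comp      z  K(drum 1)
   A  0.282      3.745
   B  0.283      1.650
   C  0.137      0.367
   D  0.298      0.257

x_B (drum 2) = 0.076

Drum 1:
Newton–Raphson from ψ₁ = 0.59:
  ψ₁ = 0.590: g = -0.1042, g' = -1.034 → ψ₁ = 0.489
  ψ₁ = 0.489: g = -0.0035, g' = -0.977 → ψ₁ = 0.486
Converged at ψ₁ = 0.486.
Drum-1 compositions:
  A: x = 0.121, y = 0.453
  B: x = 0.215, y = 0.355
  C: x = 0.198, y = 0.073
  D: x = 0.466, y = 0.120
Drum-2 feed = drum-1 liquid: z₂ = (0.1209, 0.2151, 0.1978, 0.4662).
Drum 2:
Rachford–Rice: g(ψ₂) = Σ zᵢ(Kᵢ−1)/(1+ψ₂(Kᵢ−1)) = 0.
Check two-phase: ΣzᵢKᵢ = 2.180 > 1 and Σzᵢ/Kᵢ = 1.154 > 1, so g(0) = 1.180 > 0 and g(1) = -0.154 < 0.
Iterate (Newton) starting at ψ₂ = 0.5:
  ψ₂ = 0.500: g = 0.1251, g' = -0.728 → ψ₂ = 0.672
  ψ₂ = 0.672: g = 0.0156, g' = -0.569 → ψ₂ = 0.699
  ψ₂ = 0.699: g = 0.0002, g' = -0.554 → ψ₂ = 0.700
Converged at ψ₂ = 0.700.
  A: x = 0.020, y = 0.164
  B: x = 0.076, y = 0.275
  C: x = 0.230, y = 0.184
  D: x = 0.674, y = 0.377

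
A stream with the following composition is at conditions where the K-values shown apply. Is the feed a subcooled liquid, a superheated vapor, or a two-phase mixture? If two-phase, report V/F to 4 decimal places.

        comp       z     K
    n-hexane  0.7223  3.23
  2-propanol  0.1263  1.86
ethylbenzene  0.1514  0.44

ΣzᵢKᵢ = 2.6346; Σzᵢ/Kᵢ = 0.6356.
Since Σzᵢ/Kᵢ < 1 the mixture is above its dew point — single vapor phase.

superheated vapor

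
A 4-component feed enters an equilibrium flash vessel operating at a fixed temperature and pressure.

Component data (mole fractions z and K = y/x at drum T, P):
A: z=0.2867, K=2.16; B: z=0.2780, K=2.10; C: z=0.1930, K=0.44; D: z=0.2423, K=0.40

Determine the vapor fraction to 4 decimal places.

ψ = 0.5841

Rachford–Rice: g(ψ) = Σ zᵢ(Kᵢ−1)/(1+ψ(Kᵢ−1)) = 0.
Check two-phase: ΣzᵢKᵢ = 1.3849 > 1 and Σzᵢ/Kᵢ = 1.3095 > 1, so g(0) = 0.3849 > 0 and g(1) = -0.3095 < 0.
Iterate (Newton) starting at ψ = 0.5:
  ψ = 0.5000: g = 0.04998, g' = -0.5893 → ψ = 0.5848
  ψ = 0.5848: g = -0.00044, g' = -0.6024 → ψ = 0.5841
Converged at ψ = 0.5841.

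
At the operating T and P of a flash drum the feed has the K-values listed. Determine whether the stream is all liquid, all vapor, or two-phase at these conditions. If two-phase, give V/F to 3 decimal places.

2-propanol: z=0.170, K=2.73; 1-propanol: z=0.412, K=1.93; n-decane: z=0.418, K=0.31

ΣzᵢKᵢ = 1.389; Σzᵢ/Kᵢ = 1.624.
Both exceed 1, so a two-phase solution exists.
Let ψ = V/F and solve Σ zᵢ(Kᵢ−1)/(1+ψ(Kᵢ−1)) = 0.
Iterate (Newton) starting at ψ = 0.5:
  ψ = 0.500: g = -0.0211, g' = -0.776 → ψ = 0.473
Converged at ψ = 0.473.

two-phase, V/F = 0.473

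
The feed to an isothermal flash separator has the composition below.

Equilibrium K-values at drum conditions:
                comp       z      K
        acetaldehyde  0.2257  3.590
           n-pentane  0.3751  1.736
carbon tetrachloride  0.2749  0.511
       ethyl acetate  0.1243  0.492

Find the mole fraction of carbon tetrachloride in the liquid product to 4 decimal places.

x_carbon tetrachloride = 0.4791

Newton–Raphson from ψ = 0.34:
  ψ = 0.3400: g = 0.29409, g' = -0.6995 → ψ = 0.7604
  ψ = 0.7604: g = 0.05697, g' = -0.5070 → ψ = 0.8728
  ψ = 0.8728: g = -0.00058, g' = -0.5213 → ψ = 0.8717
Converged at ψ = 0.8717.
Compositions from xᵢ = zᵢ/(1+ψ(Kᵢ−1)), yᵢ = Kᵢxᵢ:
  acetaldehyde: x = 0.0693, y = 0.2487
  n-pentane: x = 0.2285, y = 0.3967
  carbon tetrachloride: x = 0.4791, y = 0.2448
  ethyl acetate: x = 0.2231, y = 0.1098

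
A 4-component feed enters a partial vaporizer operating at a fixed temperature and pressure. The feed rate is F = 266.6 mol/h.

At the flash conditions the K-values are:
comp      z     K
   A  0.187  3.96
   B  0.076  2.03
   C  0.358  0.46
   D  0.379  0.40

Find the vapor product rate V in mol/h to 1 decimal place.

V = 37.9 mol/h

Material balance + equilibrium reduce to Σ zᵢ(Kᵢ−1)/(1+V/F(Kᵢ−1)) = 0.
g(0) = ΣzᵢKᵢ − 1 = 0.211 and g(1) = 1 − Σzᵢ/Kᵢ = -0.810, so a root lies in (0, 1).
Iterate (Newton) starting at V/F = 0.5:
  V/F = 0.500: g = -0.3148, g' = -0.776 → V/F = 0.094
  V/F = 0.094: g = 0.0594, g' = -1.338 → V/F = 0.139
  V/F = 0.139: g = 0.0039, g' = -1.170 → V/F = 0.142
Converged at V/F = 0.142.
Then V = V/F·F = 0.1420·266.6 = 37.9 mol/h and L = F − V = 228.7 mol/h.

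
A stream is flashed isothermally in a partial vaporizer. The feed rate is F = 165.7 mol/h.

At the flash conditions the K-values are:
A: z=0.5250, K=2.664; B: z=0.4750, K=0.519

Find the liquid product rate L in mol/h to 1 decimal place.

Binary case is linear: z₁(K₁−1)(1+ψ(K₂−1)) + z₂(K₂−1)(1+ψ(K₁−1)) = 0
⇒ ψ = [z₁(K₁−1)+z₂(K₂−1)] / [−(K₁−1)(K₂−1)] = 0.64513/0.80038 = 0.8060
Then V = ψ·F = 0.8060·165.7 = 133.6 mol/h and L = F − V = 32.1 mol/h.

L = 32.1 mol/h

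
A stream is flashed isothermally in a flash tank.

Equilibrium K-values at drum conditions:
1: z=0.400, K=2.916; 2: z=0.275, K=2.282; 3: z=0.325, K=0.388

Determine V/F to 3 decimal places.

V/F = 0.902

Iterate (Newton) starting at V/F = 0.62:
  V/F = 0.620: g = 0.2262, g' = -0.763 → V/F = 0.916
  V/F = 0.916: g = -0.0127, g' = -0.920 → V/F = 0.903
  V/F = 0.903: g = -0.0001, g' = -0.902 → V/F = 0.902
Converged at V/F = 0.902.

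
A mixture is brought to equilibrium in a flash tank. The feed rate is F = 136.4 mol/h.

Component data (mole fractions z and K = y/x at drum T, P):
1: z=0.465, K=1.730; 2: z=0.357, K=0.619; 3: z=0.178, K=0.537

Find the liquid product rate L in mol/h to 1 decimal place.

L = 81.3 mol/h

Material balance + equilibrium reduce to Σ zᵢ(Kᵢ−1)/(1+β(Kᵢ−1)) = 0.
Feasibility: ΣzᵢKᵢ = 1.121, Σzᵢ/Kᵢ = 1.177 — both > 1, two phases present.
Iterate (Newton) starting at β = 0.5:
  β = 0.500: g = -0.0266, g' = -0.277 → β = 0.404
Converged at β = 0.404.
Then V = β·F = 0.4040·136.4 = 55.1 mol/h and L = F − V = 81.3 mol/h.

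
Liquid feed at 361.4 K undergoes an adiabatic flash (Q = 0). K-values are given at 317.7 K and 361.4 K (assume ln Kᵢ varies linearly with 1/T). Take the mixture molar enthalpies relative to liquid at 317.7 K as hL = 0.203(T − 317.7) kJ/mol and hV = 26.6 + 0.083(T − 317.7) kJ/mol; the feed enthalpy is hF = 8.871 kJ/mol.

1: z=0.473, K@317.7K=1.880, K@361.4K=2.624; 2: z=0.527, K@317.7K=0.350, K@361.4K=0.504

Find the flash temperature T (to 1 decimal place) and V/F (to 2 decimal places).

T = 328.0 K, V/F = 0.27

Adiabatic flash: solve Rachford–Rice at each trial T, then check hF = ψ·hV(T) + (1−ψ)·hL(T).
  T = 317.7 K: K = (1.880, 0.350), RR gives ψ = 0.129, H_out = 3.427 kJ/mol
  T = 361.4 K: K = (2.624, 0.504), RR gives ψ = 0.629, H_out = 22.307 kJ/mol
  T = 339.5 K: K = (2.244, 0.425), RR gives ψ = 0.399, H_out = 13.988 kJ/mol
  T = 328.6 K: K = (2.060, 0.387), RR gives ψ = 0.274, H_out = 9.149 kJ/mol
  T = 323.1 K: K = (1.969, 0.368), RR gives ψ = 0.204, H_out = 6.403 kJ/mol
  T = 325.9 K: K = (2.015, 0.378), RR gives ψ = 0.241, H_out = 7.832 kJ/mol
  T = 327.2 K: K = (2.037, 0.382), RR gives ψ = 0.257, H_out = 8.473 kJ/mol
Linear interpolation between T = 327.2 (H_out = 8.473) and T = 328.6 (H_out = 9.149) on hF = 8.871 gives T ≈ 328.0 K, at which ψ = 0.27.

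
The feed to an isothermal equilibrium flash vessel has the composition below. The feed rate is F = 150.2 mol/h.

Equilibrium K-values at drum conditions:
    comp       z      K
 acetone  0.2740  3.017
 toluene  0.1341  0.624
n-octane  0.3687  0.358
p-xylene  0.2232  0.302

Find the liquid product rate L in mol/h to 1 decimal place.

L = 136.9 mol/h

Material balance + equilibrium reduce to Σ zᵢ(Kᵢ−1)/(1+V/F(Kᵢ−1)) = 0.
g(0) = ΣzᵢKᵢ − 1 = 0.1097 and g(1) = 1 − Σzᵢ/Kᵢ = -1.0747, so a root lies in (0, 1).
Newton iteration, V/F⁰ = 0.5:
  V/F = 0.5000: g = -0.37486, g' = -0.8913 → V/F = 0.0794
  V/F = 0.0794: g = 0.01002, g' = -1.1389 → V/F = 0.0882
  V/F = 0.0882: g = 0.00009, g' = -1.1179 → V/F = 0.0883
Converged at V/F = 0.0883.
Then V = V/F·F = 0.0883·150.2 = 13.3 mol/h and L = F − V = 136.9 mol/h.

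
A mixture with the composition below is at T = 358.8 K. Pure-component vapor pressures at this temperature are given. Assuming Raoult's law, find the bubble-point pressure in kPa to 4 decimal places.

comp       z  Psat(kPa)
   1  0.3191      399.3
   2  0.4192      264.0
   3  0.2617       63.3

At the bubble point ψ → 0, so ΣzᵢKᵢ = 1 with Kᵢ = Pᵢˢᵃᵗ/P ⇒ P = ΣzᵢPᵢˢᵃᵗ.
P = 0.3191·399.3 + 0.4192·264.0 + 0.2617·63.3 = 254.6510 kPa

Pbub = 254.6510 kPa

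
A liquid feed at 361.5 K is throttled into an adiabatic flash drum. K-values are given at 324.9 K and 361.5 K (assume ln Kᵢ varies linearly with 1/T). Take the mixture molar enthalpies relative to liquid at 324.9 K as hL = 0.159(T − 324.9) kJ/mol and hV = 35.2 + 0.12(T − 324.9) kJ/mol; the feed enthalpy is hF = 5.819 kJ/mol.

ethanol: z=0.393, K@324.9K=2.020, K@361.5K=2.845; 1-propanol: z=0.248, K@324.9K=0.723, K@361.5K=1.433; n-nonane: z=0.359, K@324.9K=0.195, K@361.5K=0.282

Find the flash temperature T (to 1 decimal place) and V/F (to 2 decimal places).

Adiabatic flash: solve Rachford–Rice at each trial T, then check hF = ψ·hV(T) + (1−ψ)·hL(T).
  T = 324.9 K: K = (2.020, 0.723, 0.195), RR gives ψ = 0.067, H_out = 2.345 kJ/mol
  T = 361.5 K: K = (2.845, 1.433, 0.282), RR gives ψ = 0.574, H_out = 25.193 kJ/mol
  T = 343.2 K: K = (2.419, 1.037, 0.237), RR gives ψ = 0.360, H_out = 15.341 kJ/mol
  T = 334.0 K: K = (2.215, 0.869, 0.215), RR gives ψ = 0.224, H_out = 9.260 kJ/mol
  T = 329.4 K: K = (2.116, 0.793, 0.205), RR gives ψ = 0.148, H_out = 5.889 kJ/mol
  T = 327.1 K: K = (2.066, 0.757, 0.200), RR gives ψ = 0.107, H_out = 4.111 kJ/mol
Linear interpolation between T = 327.1 (H_out = 4.111) and T = 329.4 (H_out = 5.889) on hF = 5.819 gives T ≈ 329.3 K, at which ψ = 0.15.

T = 329.3 K, V/F = 0.15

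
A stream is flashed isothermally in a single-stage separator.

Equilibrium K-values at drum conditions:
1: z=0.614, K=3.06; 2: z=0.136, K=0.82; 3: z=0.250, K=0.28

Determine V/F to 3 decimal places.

V/F = 0.822

Rachford–Rice: g(V/F) = Σ zᵢ(Kᵢ−1)/(1+V/F(Kᵢ−1)) = 0.
Check two-phase: ΣzᵢKᵢ = 2.060 > 1 and Σzᵢ/Kᵢ = 1.259 > 1, so g(0) = 1.060 > 0 and g(1) = -0.259 < 0.
Newton–Raphson from V/F = 0.56:
  V/F = 0.560: g = 0.2585, g' = -0.931 → V/F = 0.838
  V/F = 0.838: g = -0.0182, g' = -1.179 → V/F = 0.822
Converged at V/F = 0.822.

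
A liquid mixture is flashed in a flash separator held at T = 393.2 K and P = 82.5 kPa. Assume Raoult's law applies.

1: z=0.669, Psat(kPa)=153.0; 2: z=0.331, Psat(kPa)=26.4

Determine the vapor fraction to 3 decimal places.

ψ = 0.596

Raoult's law: Kᵢ = Pᵢˢᵃᵗ/P = Pᵢˢᵃᵗ/82.5.
  K_1 = 153.0/82.5 = 1.85455, K_2 = 26.4/82.5 = 0.32000
Let ψ = V/F and solve Σ zᵢ(Kᵢ−1)/(1+ψ(Kᵢ−1)) = 0.
g(0) = ΣzᵢKᵢ − 1 = 0.347 and g(1) = 1 − Σzᵢ/Kᵢ = -0.395, so a root lies in (0, 1).
Iterate (Newton) starting at ψ = 0.5:
  ψ = 0.500: g = 0.0595, g' = -0.591 → ψ = 0.601
  ψ = 0.601: g = -0.0027, g' = -0.651 → ψ = 0.596
Converged at ψ = 0.596.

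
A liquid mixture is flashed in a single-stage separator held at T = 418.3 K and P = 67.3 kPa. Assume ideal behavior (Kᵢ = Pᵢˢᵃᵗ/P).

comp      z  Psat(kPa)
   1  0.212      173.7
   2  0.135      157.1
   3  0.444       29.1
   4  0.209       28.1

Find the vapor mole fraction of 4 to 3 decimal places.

Raoult's law: Kᵢ = Pᵢˢᵃᵗ/P = Pᵢˢᵃᵗ/67.3.
  K_1 = 173.7/67.3 = 2.58098, K_2 = 157.1/67.3 = 2.33432, K_3 = 29.1/67.3 = 0.43239, K_4 = 28.1/67.3 = 0.41753
Material balance + equilibrium reduce to Σ zᵢ(Kᵢ−1)/(1+ψ(Kᵢ−1)) = 0.
g(0) = ΣzᵢKᵢ − 1 = 0.142 and g(1) = 1 − Σzᵢ/Kᵢ = -0.667, so a root lies in (0, 1).
Newton iteration, ψ⁰ = 0.42:
  ψ = 0.420: g = -0.1752, g' = -0.661 → ψ = 0.155
  ψ = 0.155: g = 0.0084, g' = -0.765 → ψ = 0.166
Converged at ψ = 0.166.
Compositions from xᵢ = zᵢ/(1+ψ(Kᵢ−1)), yᵢ = Kᵢxᵢ:
  1: x = 0.168, y = 0.433
  2: x = 0.111, y = 0.258
  3: x = 0.490, y = 0.212
  4: x = 0.231, y = 0.097

y_4 = 0.097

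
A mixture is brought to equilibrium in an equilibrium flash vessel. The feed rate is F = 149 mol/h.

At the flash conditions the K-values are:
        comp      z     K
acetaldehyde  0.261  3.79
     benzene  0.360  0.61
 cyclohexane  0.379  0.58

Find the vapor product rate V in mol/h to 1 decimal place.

Material balance + equilibrium reduce to Σ zᵢ(Kᵢ−1)/(1+V/F(Kᵢ−1)) = 0.
g(0) = ΣzᵢKᵢ − 1 = 0.429 and g(1) = 1 − Σzᵢ/Kᵢ = -0.312, so a root lies in (0, 1).
Iterate (Newton) starting at V/F = 0.5:
  V/F = 0.500: g = -0.0719, g' = -0.546 → V/F = 0.368
  V/F = 0.368: g = 0.0069, g' = -0.662 → V/F = 0.379
Converged at V/F = 0.379.
Then V = V/F·F = 0.3788·149 = 56.4 mol/h and L = F − V = 92.6 mol/h.

V = 56.4 mol/h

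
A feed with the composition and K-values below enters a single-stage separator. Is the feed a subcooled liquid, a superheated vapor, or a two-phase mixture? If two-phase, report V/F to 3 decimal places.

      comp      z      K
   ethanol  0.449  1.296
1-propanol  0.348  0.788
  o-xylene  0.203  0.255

subcooled liquid

ΣzᵢKᵢ = 0.908; Σzᵢ/Kᵢ = 1.584.
Since ΣzᵢKᵢ < 1 the mixture is below its bubble point — single liquid phase.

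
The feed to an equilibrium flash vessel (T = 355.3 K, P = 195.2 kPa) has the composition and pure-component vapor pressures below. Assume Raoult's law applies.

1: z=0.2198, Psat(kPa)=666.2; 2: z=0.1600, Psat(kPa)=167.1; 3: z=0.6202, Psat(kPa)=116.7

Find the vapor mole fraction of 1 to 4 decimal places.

Raoult's law: Kᵢ = Pᵢˢᵃᵗ/P = Pᵢˢᵃᵗ/195.2.
  K_1 = 666.2/195.2 = 3.412910, K_2 = 167.1/195.2 = 0.856045, K_3 = 116.7/195.2 = 0.597848
Newton iteration, V/F⁰ = 0.7:
  V/F = 0.7000: g = -0.17552, g' = -0.3754 → V/F = 0.2324
  V/F = 0.2324: g = 0.04084, g' = -0.6509 → V/F = 0.2952
  V/F = 0.2952: g = 0.00269, g' = -0.5693 → V/F = 0.2999
Converged at V/F = 0.2999.
Compositions from xᵢ = zᵢ/(1+V/F(Kᵢ−1)), yᵢ = Kᵢxᵢ:
  1: x = 0.1275, y = 0.4352
  2: x = 0.1672, y = 0.1431
  3: x = 0.7053, y = 0.4216

y_1 = 0.4352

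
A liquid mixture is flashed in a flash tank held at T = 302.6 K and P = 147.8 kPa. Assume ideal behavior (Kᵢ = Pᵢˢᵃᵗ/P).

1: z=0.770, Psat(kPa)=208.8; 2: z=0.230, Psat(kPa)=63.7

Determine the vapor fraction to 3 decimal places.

ψ = 0.796

Raoult's law: Kᵢ = Pᵢˢᵃᵗ/P = Pᵢˢᵃᵗ/147.8.
  K_1 = 208.8/147.8 = 1.41272, K_2 = 63.7/147.8 = 0.43099
Binary case is linear: z₁(K₁−1)(1+ψ(K₂−1)) + z₂(K₂−1)(1+ψ(K₁−1)) = 0
⇒ ψ = [z₁(K₁−1)+z₂(K₂−1)] / [−(K₁−1)(K₂−1)] = 0.1869/0.2348 = 0.796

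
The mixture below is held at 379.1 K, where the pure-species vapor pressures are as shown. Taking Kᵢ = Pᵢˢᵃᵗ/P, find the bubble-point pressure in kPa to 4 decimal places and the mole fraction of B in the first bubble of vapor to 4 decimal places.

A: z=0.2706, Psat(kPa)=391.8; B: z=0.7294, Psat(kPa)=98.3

At the bubble point ψ → 0, so ΣzᵢKᵢ = 1 with Kᵢ = Pᵢˢᵃᵗ/P ⇒ P = ΣzᵢPᵢˢᵃᵗ.
P = 0.2706·391.8 + 0.7294·98.3 = 177.7211 kPa
yᵢ = zᵢPᵢˢᵃᵗ/P ⇒ y_B = 0.7294·98.3/177.7211 = 0.4034

Pbub = 177.7211 kPa, y_B = 0.4034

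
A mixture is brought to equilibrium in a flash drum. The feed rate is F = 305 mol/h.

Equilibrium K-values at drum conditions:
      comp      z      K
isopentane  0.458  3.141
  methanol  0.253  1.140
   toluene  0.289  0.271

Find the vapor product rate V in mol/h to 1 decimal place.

Newton iteration, V/F⁰ = 0.38:
  V/F = 0.380: g = 0.2829, g' = -0.937 → V/F = 0.682
  V/F = 0.682: g = 0.0119, g' = -0.959 → V/F = 0.694
Converged at V/F = 0.694.
Then V = V/F·F = 0.6943·305 = 211.8 mol/h and L = F − V = 93.2 mol/h.

V = 211.8 mol/h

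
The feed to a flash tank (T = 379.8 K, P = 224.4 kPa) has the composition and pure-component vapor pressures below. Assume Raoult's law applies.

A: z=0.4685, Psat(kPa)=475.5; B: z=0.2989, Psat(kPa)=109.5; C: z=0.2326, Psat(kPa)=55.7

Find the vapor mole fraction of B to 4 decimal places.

y_B = 0.1701

Raoult's law: Kᵢ = Pᵢˢᵃᵗ/P = Pᵢˢᵃᵗ/224.4.
  K_A = 475.5/224.4 = 2.118984, K_B = 109.5/224.4 = 0.487968, K_C = 55.7/224.4 = 0.248217
Rachford–Rice: g(ψ) = Σ zᵢ(Kᵢ−1)/(1+ψ(Kᵢ−1)) = 0.
Feasibility: ΣzᵢKᵢ = 1.1963, Σzᵢ/Kᵢ = 1.7707 — both > 1, two phases present.
Iterate (Newton) starting at ψ = 0.5:
  ψ = 0.5000: g = -0.14973, g' = -0.7203 → ψ = 0.2921
  ψ = 0.2921: g = -0.00894, g' = -0.6574 → ψ = 0.2785
Converged at ψ = 0.2785.
Compositions from xᵢ = zᵢ/(1+ψ(Kᵢ−1)), yᵢ = Kᵢxᵢ:
  A: x = 0.3572, y = 0.7569
  B: x = 0.3486, y = 0.1701
  C: x = 0.2942, y = 0.0730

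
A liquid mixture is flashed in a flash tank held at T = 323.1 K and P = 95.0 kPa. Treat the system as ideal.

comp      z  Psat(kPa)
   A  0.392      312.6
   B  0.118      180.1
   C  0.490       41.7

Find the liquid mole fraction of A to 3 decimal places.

x_A = 0.159

Raoult's law: Kᵢ = Pᵢˢᵃᵗ/P = Pᵢˢᵃᵗ/95.0.
  K_A = 312.6/95.0 = 3.29053, K_B = 180.1/95.0 = 1.89579, K_C = 41.7/95.0 = 0.43895
Newton iteration, ψ⁰ = 0.66:
  ψ = 0.660: g = -0.0127, g' = -0.752 → ψ = 0.643
Converged at ψ = 0.643.
Compositions from xᵢ = zᵢ/(1+ψ(Kᵢ−1)), yᵢ = Kᵢxᵢ:
  A: x = 0.159, y = 0.522
  B: x = 0.075, y = 0.142
  C: x = 0.767, y = 0.337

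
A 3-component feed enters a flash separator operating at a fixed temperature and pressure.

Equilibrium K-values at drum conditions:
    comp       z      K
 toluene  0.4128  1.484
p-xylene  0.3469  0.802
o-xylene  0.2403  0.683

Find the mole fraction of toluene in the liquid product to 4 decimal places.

x_toluene = 0.3392

Iterate (Newton) starting at β = 0.54:
  β = 0.5400: g = -0.01042, g' = -0.1130 → β = 0.4478
  β = 0.4478: g = 0.00006, g' = -0.1145 → β = 0.4483
Converged at β = 0.4483.
Compositions from xᵢ = zᵢ/(1+β(Kᵢ−1)), yᵢ = Kᵢxᵢ:
  toluene: x = 0.3392, y = 0.5034
  p-xylene: x = 0.3807, y = 0.3053
  o-xylene: x = 0.2801, y = 0.1913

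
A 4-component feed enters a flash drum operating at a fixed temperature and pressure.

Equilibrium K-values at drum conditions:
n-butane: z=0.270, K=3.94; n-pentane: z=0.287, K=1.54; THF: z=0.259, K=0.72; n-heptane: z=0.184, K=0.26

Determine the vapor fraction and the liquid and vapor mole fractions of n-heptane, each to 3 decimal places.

ψ = 0.699, x_n-heptane = 0.381, y_n-heptane = 0.099

Newton iteration, ψ⁰ = 0.54:
  ψ = 0.540: g = 0.1145, g' = -0.706 → ψ = 0.702
  ψ = 0.702: g = -0.0023, g' = -0.761 → ψ = 0.699
Converged at ψ = 0.699.
Compositions from xᵢ = zᵢ/(1+ψ(Kᵢ−1)), yᵢ = Kᵢxᵢ:
  n-butane: x = 0.088, y = 0.348
  n-pentane: x = 0.208, y = 0.321
  THF: x = 0.322, y = 0.232
  n-heptane: x = 0.381, y = 0.099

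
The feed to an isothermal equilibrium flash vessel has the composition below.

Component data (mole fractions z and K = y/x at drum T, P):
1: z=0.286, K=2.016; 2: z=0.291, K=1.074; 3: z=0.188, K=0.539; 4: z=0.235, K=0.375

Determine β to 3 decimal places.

β = 0.198

Iterate (Newton) starting at β = 0.4:
  β = 0.400: g = -0.0746, g' = -0.374 → β = 0.201
  β = 0.201: g = -0.0008, g' = -0.374 → β = 0.198
Converged at β = 0.198.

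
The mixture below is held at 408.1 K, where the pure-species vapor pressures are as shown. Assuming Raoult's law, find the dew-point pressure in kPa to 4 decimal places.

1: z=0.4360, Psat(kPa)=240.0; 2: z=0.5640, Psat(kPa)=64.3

Pdew = 94.4461 kPa

At the dew point ψ → 1, so Σzᵢ/Kᵢ = 1 with Kᵢ = Pᵢˢᵃᵗ/P ⇒ 1/P = Σzᵢ/Pᵢˢᵃᵗ.
1/P = 0.4360/240.0 + 0.5640/64.3 = 0.0105881 ⇒ P = 94.4461 kPa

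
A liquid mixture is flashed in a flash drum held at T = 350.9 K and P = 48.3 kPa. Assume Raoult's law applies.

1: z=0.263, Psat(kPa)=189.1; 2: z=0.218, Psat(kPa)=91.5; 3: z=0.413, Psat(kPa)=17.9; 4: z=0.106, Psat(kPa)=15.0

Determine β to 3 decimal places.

Raoult's law: Kᵢ = Pᵢˢᵃᵗ/P = Pᵢˢᵃᵗ/48.3.
  K_1 = 189.1/48.3 = 3.91511, K_2 = 91.5/48.3 = 1.89441, K_3 = 17.9/48.3 = 0.37060, K_4 = 15.0/48.3 = 0.31056
Let β = V/F and solve Σ zᵢ(Kᵢ−1)/(1+β(Kᵢ−1)) = 0.
g(0) = ΣzᵢKᵢ − 1 = 0.629 and g(1) = 1 − Σzᵢ/Kᵢ = -0.638, so a root lies in (0, 1).
Newton–Raphson from β = 0.5:
  β = 0.500: g = -0.0441, g' = -0.919 → β = 0.452
Converged at β = 0.452.

β = 0.452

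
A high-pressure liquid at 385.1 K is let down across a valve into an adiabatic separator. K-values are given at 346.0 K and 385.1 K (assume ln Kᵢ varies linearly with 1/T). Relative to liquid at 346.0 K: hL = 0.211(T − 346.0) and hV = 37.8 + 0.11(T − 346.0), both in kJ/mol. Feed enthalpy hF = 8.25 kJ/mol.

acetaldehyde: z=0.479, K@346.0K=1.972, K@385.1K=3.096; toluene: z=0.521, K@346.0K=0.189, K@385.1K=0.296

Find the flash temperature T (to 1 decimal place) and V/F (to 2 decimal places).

T = 354.8 K, V/F = 0.17

Adiabatic flash: solve Rachford–Rice at each trial T, then check hF = ψ·hV(T) + (1−ψ)·hL(T).
  T = 346.0 K: K = (1.972, 0.189), RR gives ψ = 0.055, H_out = 2.065 kJ/mol
  T = 385.1 K: K = (3.096, 0.296), RR gives ψ = 0.432, H_out = 22.868 kJ/mol
  T = 365.6 K: K = (2.502, 0.240), RR gives ψ = 0.283, H_out = 14.275 kJ/mol
  T = 355.8 K: K = (2.229, 0.213), RR gives ψ = 0.185, H_out = 8.876 kJ/mol
  T = 350.9 K: K = (2.098, 0.201), RR gives ψ = 0.125, H_out = 5.701 kJ/mol
  T = 353.4 K: K = (2.164, 0.207), RR gives ψ = 0.157, H_out = 7.371 kJ/mol
Linear interpolation between T = 353.4 (H_out = 7.371) and T = 355.8 (H_out = 8.876) on hF = 8.25 gives T ≈ 354.8 K, at which ψ = 0.17.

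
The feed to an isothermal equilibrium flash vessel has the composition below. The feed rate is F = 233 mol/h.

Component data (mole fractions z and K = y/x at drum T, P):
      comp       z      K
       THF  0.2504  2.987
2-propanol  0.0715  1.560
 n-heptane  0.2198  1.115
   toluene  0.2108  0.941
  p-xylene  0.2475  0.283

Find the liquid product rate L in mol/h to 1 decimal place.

Rachford–Rice: g(V/F) = Σ zᵢ(Kᵢ−1)/(1+V/F(Kᵢ−1)) = 0.
g(0) = ΣzᵢKᵢ − 1 = 0.3730 and g(1) = 1 − Σzᵢ/Kᵢ = -0.4254, so a root lies in (0, 1).
Newton iteration, V/F⁰ = 0.4:
  V/F = 0.4000: g = 0.07254, g' = -0.5754 → V/F = 0.5261
  V/F = 0.5261: g = 0.00027, g' = -0.5811 → V/F = 0.5265
Converged at V/F = 0.5265.
Then V = V/F·F = 0.5265·233 = 122.7 mol/h and L = F − V = 110.3 mol/h.

L = 110.3 mol/h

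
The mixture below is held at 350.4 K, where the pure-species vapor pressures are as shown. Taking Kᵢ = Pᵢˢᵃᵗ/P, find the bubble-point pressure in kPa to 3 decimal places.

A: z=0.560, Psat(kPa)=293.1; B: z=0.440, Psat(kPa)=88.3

Pbub = 202.988 kPa

At the bubble point ψ → 0, so ΣzᵢKᵢ = 1 with Kᵢ = Pᵢˢᵃᵗ/P ⇒ P = ΣzᵢPᵢˢᵃᵗ.
P = 0.560·293.1 + 0.440·88.3 = 202.988 kPa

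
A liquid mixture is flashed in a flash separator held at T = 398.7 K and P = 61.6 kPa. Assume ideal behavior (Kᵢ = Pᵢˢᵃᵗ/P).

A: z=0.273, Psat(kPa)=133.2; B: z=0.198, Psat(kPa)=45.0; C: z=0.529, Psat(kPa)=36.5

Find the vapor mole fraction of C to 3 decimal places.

y_C = 0.328

Raoult's law: Kᵢ = Pᵢˢᵃᵗ/P = Pᵢˢᵃᵗ/61.6.
  K_A = 133.2/61.6 = 2.16234, K_B = 45.0/61.6 = 0.73052, K_C = 36.5/61.6 = 0.59253
Material balance + equilibrium reduce to Σ zᵢ(Kᵢ−1)/(1+V/F(Kᵢ−1)) = 0.
g(0) = ΣzᵢKᵢ − 1 = 0.048 and g(1) = 1 − Σzᵢ/Kᵢ = -0.290, so a root lies in (0, 1).
Iterate (Newton) starting at V/F = 0.59:
  V/F = 0.590: g = -0.1590, g' = -0.302 → V/F = 0.064
  V/F = 0.064: g = 0.0197, g' = -0.427 → V/F = 0.110
  V/F = 0.110: g = 0.0006, g' = -0.401 → V/F = 0.112
Converged at V/F = 0.112.
Compositions from xᵢ = zᵢ/(1+V/F(Kᵢ−1)), yᵢ = Kᵢxᵢ:
  A: x = 0.242, y = 0.522
  B: x = 0.204, y = 0.149
  C: x = 0.554, y = 0.328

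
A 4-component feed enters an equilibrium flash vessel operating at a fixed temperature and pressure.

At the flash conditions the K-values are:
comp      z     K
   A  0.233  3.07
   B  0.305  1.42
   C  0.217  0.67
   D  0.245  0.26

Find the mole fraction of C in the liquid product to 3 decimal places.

x_C = 0.255

Let ψ = V/F and solve Σ zᵢ(Kᵢ−1)/(1+ψ(Kᵢ−1)) = 0.
g(0) = ΣzᵢKᵢ − 1 = 0.357 and g(1) = 1 − Σzᵢ/Kᵢ = -0.557, so a root lies in (0, 1).
Newton–Raphson from ψ = 0.5:
  ψ = 0.500: g = -0.0307, g' = -0.650 → ψ = 0.453
  ψ = 0.453: g = -0.0003, g' = -0.640 → ψ = 0.452
Converged at ψ = 0.452.
Compositions from xᵢ = zᵢ/(1+ψ(Kᵢ−1)), yᵢ = Kᵢxᵢ:
  A: x = 0.120, y = 0.369
  B: x = 0.256, y = 0.364
  C: x = 0.255, y = 0.171
  D: x = 0.368, y = 0.096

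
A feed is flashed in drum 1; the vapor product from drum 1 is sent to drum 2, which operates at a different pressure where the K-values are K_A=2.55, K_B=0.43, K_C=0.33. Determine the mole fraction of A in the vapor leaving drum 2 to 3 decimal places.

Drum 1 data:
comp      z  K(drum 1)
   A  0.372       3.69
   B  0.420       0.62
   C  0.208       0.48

y_A (drum 2) = 0.713

Drum 1:
Material balance + equilibrium reduce to Σ zᵢ(Kᵢ−1)/(1+ψ₁(Kᵢ−1)) = 0.
g(0) = ΣzᵢKᵢ − 1 = 0.733 and g(1) = 1 − Σzᵢ/Kᵢ = -0.212, so a root lies in (0, 1).
Newton iteration, ψ₁⁰ = 0.48:
  ψ₁ = 0.480: g = 0.0974, g' = -0.703 → ψ₁ = 0.618
  ψ₁ = 0.618: g = 0.0076, g' = -0.605 → ψ₁ = 0.631
Converged at ψ₁ = 0.631.
Drum-1 compositions:
  A: x = 0.138, y = 0.509
  B: x = 0.552, y = 0.343
  C: x = 0.310, y = 0.149
Drum-2 feed = drum-1 vapor: z₂ = (0.5088, 0.3425, 0.1486).
Drum 2:
Let ψ₂ = V/F and solve Σ zᵢ(Kᵢ−1)/(1+ψ₂(Kᵢ−1)) = 0.
g(0) = ΣzᵢKᵢ − 1 = 0.494 and g(1) = 1 − Σzᵢ/Kᵢ = -0.447, so a root lies in (0, 1).
Newton–Raphson from ψ₂ = 0.5:
  ψ₂ = 0.500: g = 0.0215, g' = -0.757 → ψ₂ = 0.528
Converged at ψ₂ = 0.528.
  A: x = 0.280, y = 0.713
  B: x = 0.490, y = 0.211
  C: x = 0.230, y = 0.076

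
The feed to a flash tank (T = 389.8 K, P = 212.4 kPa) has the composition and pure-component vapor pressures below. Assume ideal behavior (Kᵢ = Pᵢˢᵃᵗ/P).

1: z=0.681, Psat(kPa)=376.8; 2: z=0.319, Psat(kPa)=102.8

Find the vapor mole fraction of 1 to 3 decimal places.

Raoult's law: Kᵢ = Pᵢˢᵃᵗ/P = Pᵢˢᵃᵗ/212.4.
  K_1 = 376.8/212.4 = 1.77401, K_2 = 102.8/212.4 = 0.48399
Let ψ = V/F and solve Σ zᵢ(Kᵢ−1)/(1+ψ(Kᵢ−1)) = 0.
Check two-phase: ΣzᵢKᵢ = 1.362 > 1 and Σzᵢ/Kᵢ = 1.043 > 1, so g(0) = 0.362 > 0 and g(1) = -0.043 < 0.
Binary case is linear: z₁(K₁−1)(1+ψ(K₂−1)) + z₂(K₂−1)(1+ψ(K₁−1)) = 0
⇒ ψ = [z₁(K₁−1)+z₂(K₂−1)] / [−(K₁−1)(K₂−1)] = 0.3625/0.3994 = 0.908
Compositions from xᵢ = zᵢ/(1+ψ(Kᵢ−1)), yᵢ = Kᵢxᵢ:
  1: x = 0.400, y = 0.710
  2: x = 0.600, y = 0.290

y_1 = 0.710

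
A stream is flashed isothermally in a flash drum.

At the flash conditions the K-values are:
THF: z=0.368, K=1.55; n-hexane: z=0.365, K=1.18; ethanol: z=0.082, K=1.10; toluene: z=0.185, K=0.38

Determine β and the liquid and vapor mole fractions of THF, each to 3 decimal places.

Let β = V/F and solve Σ zᵢ(Kᵢ−1)/(1+β(Kᵢ−1)) = 0.
Feasibility: ΣzᵢKᵢ = 1.162, Σzᵢ/Kᵢ = 1.108 — both > 1, two phases present.
Newton–Raphson from β = 0.42:
  β = 0.420: g = 0.0783, g' = -0.214 → β = 0.785
  β = 0.785: g = -0.0169, g' = -0.334 → β = 0.734
  β = 0.734: g = -0.0007, g' = -0.306 → β = 0.732
Converged at β = 0.732.
Compositions from xᵢ = zᵢ/(1+β(Kᵢ−1)), yᵢ = Kᵢxᵢ:
  THF: x = 0.262, y = 0.407
  n-hexane: x = 0.323, y = 0.381
  ethanol: x = 0.076, y = 0.084
  toluene: x = 0.339, y = 0.129

β = 0.732, x_THF = 0.262, y_THF = 0.407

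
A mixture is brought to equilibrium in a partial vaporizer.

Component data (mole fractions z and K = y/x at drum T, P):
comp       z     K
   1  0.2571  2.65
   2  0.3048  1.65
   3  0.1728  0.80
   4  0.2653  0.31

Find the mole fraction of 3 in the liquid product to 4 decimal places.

x_3 = 0.1967

Newton iteration, β⁰ = 0.5:
  β = 0.5000: g = 0.06409, g' = -0.5865 → β = 0.6093
  β = 0.6093: g = -0.00174, g' = -0.6251 → β = 0.6065
Converged at β = 0.6065.
Compositions from xᵢ = zᵢ/(1+β(Kᵢ−1)), yᵢ = Kᵢxᵢ:
  1: x = 0.1285, y = 0.3405
  2: x = 0.2186, y = 0.3607
  3: x = 0.1967, y = 0.1573
  4: x = 0.4562, y = 0.1414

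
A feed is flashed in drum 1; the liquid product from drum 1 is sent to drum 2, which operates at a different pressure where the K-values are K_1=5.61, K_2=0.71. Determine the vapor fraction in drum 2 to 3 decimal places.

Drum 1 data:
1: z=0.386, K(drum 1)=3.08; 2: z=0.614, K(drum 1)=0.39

V/F (drum 2) = 0.614

Drum 1:
Rachford–Rice: g(ψ₁) = Σ zᵢ(Kᵢ−1)/(1+ψ₁(Kᵢ−1)) = 0.
Check two-phase: ΣzᵢKᵢ = 1.428 > 1 and Σzᵢ/Kᵢ = 1.700 > 1, so g(0) = 0.428 > 0 and g(1) = -0.700 < 0.
Newton–Raphson from ψ₁ = 0.31:
  ψ₁ = 0.310: g = 0.0263, g' = -0.965 → ψ₁ = 0.337
  ψ₁ = 0.337: g = 0.0004, g' = -0.939 → ψ₁ = 0.338
Converged at ψ₁ = 0.338.
Drum-1 compositions:
  1: x = 0.227, y = 0.698
  2: x = 0.773, y = 0.302
Drum-2 feed = drum-1 liquid: z₂ = (0.2268, 0.7732).
Drum 2:
Rachford–Rice: g(ψ₂) = Σ zᵢ(Kᵢ−1)/(1+ψ₂(Kᵢ−1)) = 0.
Check two-phase: ΣzᵢKᵢ = 1.821 > 1 and Σzᵢ/Kᵢ = 1.129 > 1, so g(0) = 0.821 > 0 and g(1) = -0.129 < 0.
Newton–Raphson from ψ₂ = 0.34:
  ψ₂ = 0.340: g = 0.1584, g' = -0.811 → ψ₂ = 0.535
  ψ₂ = 0.535: g = 0.0360, g' = -0.492 → ψ₂ = 0.609
  ψ₂ = 0.609: g = 0.0024, g' = -0.429 → ψ₂ = 0.614
Converged at ψ₂ = 0.614.
  1: x = 0.059, y = 0.332
  2: x = 0.941, y = 0.668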